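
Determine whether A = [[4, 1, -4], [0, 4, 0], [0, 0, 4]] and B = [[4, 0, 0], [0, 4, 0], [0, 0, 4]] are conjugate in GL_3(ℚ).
Both have characteristic polynomial (x - 4)^3, but the minimal polynomial of A is (x - 4)^2 while the minimal polynomial of B is x - 4. The minimal polynomial is a similarity invariant, so A and B are not similar.

No.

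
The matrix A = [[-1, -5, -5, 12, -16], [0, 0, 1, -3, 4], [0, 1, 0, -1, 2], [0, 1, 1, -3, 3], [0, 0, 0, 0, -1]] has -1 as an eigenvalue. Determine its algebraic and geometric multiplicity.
algebraic multiplicity 5, geometric multiplicity 2

The characteristic polynomial is (x + 1)^5, so the factor x + 1 appears with exponent 5: the algebraic multiplicity is 5.

rank(A + I) = 3, so the eigenspace has dimension 5 - 3 = 2: the geometric multiplicity is 2.

Since 2 < 5, A is not diagonalizable.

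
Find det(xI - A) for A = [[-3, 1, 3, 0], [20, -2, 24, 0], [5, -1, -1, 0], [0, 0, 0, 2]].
χ_A(x) = (x - 2)^2(x + 4)^2

xI - A = [[x + 3, -1, -3, 0], [-20, x + 2, -24, 0], [-5, 1, x + 1, 0], [0, 0, 0, x - 2]].

Expanding det(xI - A) along the first row:
det(xI - A) = + (x + 3)·det([[x + 2, -24, 0], [1, x + 1, 0], [0, 0, x - 2]]) - (-1)·det([[-20, -24, 0], [-5, x + 1, 0], [0, 0, x - 2]]) + (-3)·det([[-20, x + 2, 0], [-5, 1, 0], [0, 0, x - 2]]) - (0)·det([[-20, x + 2, -24], [-5, 1, x + 1], [0, 0, 0]]).

Evaluating gives χ_A(x) = x^4 + 4x^3 - 12x^2 - 32x + 64 = (x - 2)^2(x + 4)^2.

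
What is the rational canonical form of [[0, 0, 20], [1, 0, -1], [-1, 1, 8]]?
R = [[0, 0, 20], [1, 0, -21], [0, 1, 8]]

The invariant factors of A (the non-unit diagonal entries of the Smith normal form of xI - A over ℚ[x]) are (x - 4)(x^2 - 4x + 5), each dividing the next. The characteristic polynomial is their product, (x - 4)(x^2 - 4x + 5).

The rational canonical form is the block-diagonal matrix of companion matrices C(f_i):
R = [[0, 0, 20], [1, 0, -21], [0, 1, 8]].

Note the characteristic polynomial does not split into linear factors over ℚ, so A has no Jordan form over ℚ; the rational canonical form exists over any field.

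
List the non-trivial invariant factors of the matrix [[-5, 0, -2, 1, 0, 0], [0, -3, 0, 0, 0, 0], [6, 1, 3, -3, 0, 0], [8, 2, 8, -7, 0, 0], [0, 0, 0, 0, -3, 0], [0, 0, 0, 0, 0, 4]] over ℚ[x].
x + 3, (x + 3)^2, (x - 4)(x + 3)^2

The Jordan structure of A has elementary divisors (x + 3)^2, (x + 3)^2, (x + 3), (x - 4). Arranging the block sizes at each eigenvalue in decreasing order and taking row products gives the invariant factors.

Invariant factors (smallest first, each dividing the next): x + 3, (x + 3)^2, (x - 4)(x + 3)^2.

Check: the last factor (x - 4)(x + 3)^2 is the minimal polynomial, and the product (x - 4)(x + 3)^5 is the characteristic polynomial.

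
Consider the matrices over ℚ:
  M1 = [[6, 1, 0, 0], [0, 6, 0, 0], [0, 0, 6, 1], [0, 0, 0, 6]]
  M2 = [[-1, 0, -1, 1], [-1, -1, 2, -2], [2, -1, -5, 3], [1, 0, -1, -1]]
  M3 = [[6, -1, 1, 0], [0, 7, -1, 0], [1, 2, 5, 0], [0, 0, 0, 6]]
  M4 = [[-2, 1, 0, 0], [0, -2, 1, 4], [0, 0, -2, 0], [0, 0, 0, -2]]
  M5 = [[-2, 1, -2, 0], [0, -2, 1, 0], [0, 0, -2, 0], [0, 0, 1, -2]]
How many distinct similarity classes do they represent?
3 classes: {M1}, {M2, M4, M5}, {M3}

Characteristic polynomials: χ_{M1} = (x - 6)^4, χ_{M2} = (x + 2)^4, χ_{M3} = (x - 6)^4, χ_{M4} = (x + 2)^4, χ_{M5} = (x + 2)^4.

{M1}: invariant factors (x - 6)^2, (x - 6)^2.

{M2, M4, M5}: invariant factors x + 2, (x + 2)^3.

{M3}: invariant factors x - 6, (x - 6)^3.

Matrices are similar if and only if their invariant-factor lists agree; the partition into similarity classes is {M1}, {M2, M4, M5}, {M3}.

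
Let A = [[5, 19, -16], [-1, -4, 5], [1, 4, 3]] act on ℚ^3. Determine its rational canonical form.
The invariant factors of A (the non-unit diagonal entries of the Smith normal form of xI - A over ℚ[x]) are (x - 4)(x^2 - 2), each dividing the next. The characteristic polynomial is their product, (x - 4)(x^2 - 2).

The rational canonical form is the block-diagonal matrix of companion matrices C(f_i):
R = [[0, 0, -8], [1, 0, 2], [0, 1, 4]].

Note the characteristic polynomial does not split into linear factors over ℚ, so A has no Jordan form over ℚ; the rational canonical form exists over any field.

R = [[0, 0, -8], [1, 0, 2], [0, 1, 4]]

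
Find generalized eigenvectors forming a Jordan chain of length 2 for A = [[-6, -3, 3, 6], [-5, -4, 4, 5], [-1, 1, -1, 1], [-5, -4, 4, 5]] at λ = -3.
We seek v_1 ∈ ker((A + 3I)^2) \ ker(A + 3I), then set v_{i+1} = (A + 3I) v_i.

One such chain is v_1 = [[1, 1, 0, 1]]^T, v_2 = [[0, -1, 1, -1]]^T. Check: (A + 3I) v_2 = [[0, 0, 0, 0]]^T = 0.

v_1 = [[1, 1, 0, 1]]^T, v_2 = [[0, -1, 1, -1]]^T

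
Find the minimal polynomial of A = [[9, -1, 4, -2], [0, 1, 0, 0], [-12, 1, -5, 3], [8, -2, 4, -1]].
m_A(x) = (x - 1)^2

The characteristic polynomial factors as (x - 1)^4. The minimal polynomial is ∏(x - λ)^{k_λ} where k_λ is the size of the largest Jordan block at λ.

For λ = 1: rank(A - I) = 2, and the largest Jordan block has size 2 (the smallest k with rank((A - I)^k) = rank((A - I)^(k+1))).

So m_A(x) = (x - 1)^2.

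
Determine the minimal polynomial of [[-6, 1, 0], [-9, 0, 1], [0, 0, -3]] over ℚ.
m_A(x) = (x + 3)^3

The characteristic polynomial factors as (x + 3)^3. The minimal polynomial is ∏(x - λ)^{k_λ} where k_λ is the size of the largest Jordan block at λ.

For λ = -3: rank(A + 3I) = 2, and the largest Jordan block has size 3 (the smallest k with rank((A + 3I)^k) = rank((A + 3I)^(k+1))).

So m_A(x) = (x + 3)^3.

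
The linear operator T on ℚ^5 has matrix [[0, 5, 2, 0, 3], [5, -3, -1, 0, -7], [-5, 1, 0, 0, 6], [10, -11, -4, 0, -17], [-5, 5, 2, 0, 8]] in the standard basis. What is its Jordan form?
J = [[0, 1, 0, 0, 0], [0, 0, 1, 0, 0], [0, 0, 0, 0, 0], [0, 0, 0, 0, 0], [0, 0, 0, 0, 5]]

The characteristic polynomial is det(xI - A) = x^4(x - 5), so the eigenvalues are 0 (algebraic multiplicity 4), 5 (algebraic multiplicity 1).

For λ = 0: rank(A) = 3, rank(A^2) = 2, rank(A^3) = 1. The eigenspace has dimension 5 - 3 = 2, so there are 2 Jordan blocks; the rank sequence gives block sizes [3, 1].

For λ = 5: algebraic multiplicity 1 gives one 1×1 block.

Assembling the blocks gives the Jordan form J above.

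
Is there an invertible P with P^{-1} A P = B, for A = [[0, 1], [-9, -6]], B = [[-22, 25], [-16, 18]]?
trace(A) = -6 but trace(B) = -4. The trace is a similarity invariant, so A and B are not similar.

No.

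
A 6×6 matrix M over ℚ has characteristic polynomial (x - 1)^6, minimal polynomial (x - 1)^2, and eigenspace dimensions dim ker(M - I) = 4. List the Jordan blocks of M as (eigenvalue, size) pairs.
λ = 1: algebraic multiplicity 6 (exponent in χ_M), largest block size 2 (exponent in m_M), 4 blocks (geometric multiplicity). These force block sizes [2, 2, 1, 1].

Jordan blocks: (1, 2), (1, 2), (1, 1), (1, 1)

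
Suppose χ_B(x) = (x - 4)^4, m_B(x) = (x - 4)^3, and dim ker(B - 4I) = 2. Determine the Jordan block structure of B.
λ = 4: algebraic multiplicity 4 (exponent in χ_B), largest block size 3 (exponent in m_B), 2 blocks (geometric multiplicity). These force block sizes [3, 1].

Jordan blocks: (4, 3), (4, 1)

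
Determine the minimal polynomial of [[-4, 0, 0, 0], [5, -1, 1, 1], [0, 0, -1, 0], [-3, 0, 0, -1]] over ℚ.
The characteristic polynomial factors as (x + 1)^3(x + 4). The minimal polynomial is ∏(x - λ)^{k_λ} where k_λ is the size of the largest Jordan block at λ.

For λ = -4: rank(A + 4I) = 3, and the largest Jordan block has size 1 (the smallest k with rank((A + 4I)^k) = rank((A + 4I)^(k+1))).
For λ = -1: rank(A + I) = 2, and the largest Jordan block has size 2 (the smallest k with rank((A + I)^k) = rank((A + I)^(k+1))).

So m_A(x) = (x + 1)^2(x + 4).

m_A(x) = (x + 1)^2(x + 4)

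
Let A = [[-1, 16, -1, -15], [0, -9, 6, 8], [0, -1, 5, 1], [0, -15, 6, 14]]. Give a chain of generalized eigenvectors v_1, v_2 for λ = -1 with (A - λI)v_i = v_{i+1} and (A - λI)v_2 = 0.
v_1 = [[-2, 1, 0, 1]]^T, v_2 = [[1, 0, 0, 0]]^T

We seek v_1 ∈ ker((A + I)^2) \ ker(A + I), then set v_{i+1} = (A + I) v_i.

One such chain is v_1 = [[-2, 1, 0, 1]]^T, v_2 = [[1, 0, 0, 0]]^T. Check: (A + I) v_2 = [[0, 0, 0, 0]]^T = 0.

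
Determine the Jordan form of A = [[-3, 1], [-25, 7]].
The characteristic polynomial is det(xI - A) = (x - 2)^2, so the eigenvalues are 2 (algebraic multiplicity 2).

For λ = 2: rank(A - 2I) = 1, rank((A - 2I)^2) = 0. The eigenspace has dimension 2 - 1 = 1, so there is 1 Jordan block; the rank sequence gives block sizes [2].

Assembling the blocks gives the Jordan form J above.

J = [[2, 1], [0, 2]]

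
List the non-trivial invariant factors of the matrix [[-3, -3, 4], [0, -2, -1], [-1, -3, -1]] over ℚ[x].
The Jordan structure of A has elementary divisors (x + 2)^3. Arranging the block sizes at each eigenvalue in decreasing order and taking row products gives the invariant factors.

Invariant factors (smallest first, each dividing the next): (x + 2)^3.

Check: the last factor (x + 2)^3 is the minimal polynomial, and the product (x + 2)^3 is the characteristic polynomial.

(x + 2)^3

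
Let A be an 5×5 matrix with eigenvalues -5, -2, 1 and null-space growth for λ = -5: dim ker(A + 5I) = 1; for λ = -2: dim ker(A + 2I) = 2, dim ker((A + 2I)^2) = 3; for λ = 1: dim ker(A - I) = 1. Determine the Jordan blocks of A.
Jordan blocks: (-5, 1), (-2, 2), (-2, 1), (1, 1)

λ = -5: successive nullity increments [1] count blocks of size ≥ k; block sizes are [1].
λ = -2: successive nullity increments [2, 1] count blocks of size ≥ k; block sizes are [2, 1].
λ = 1: successive nullity increments [1] count blocks of size ≥ k; block sizes are [1].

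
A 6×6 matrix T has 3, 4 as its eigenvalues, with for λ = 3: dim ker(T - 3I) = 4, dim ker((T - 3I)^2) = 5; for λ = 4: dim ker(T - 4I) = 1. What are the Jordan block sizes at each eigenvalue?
λ = 3: successive nullity increments [4, 1] count blocks of size ≥ k; block sizes are [2, 1, 1, 1].
λ = 4: successive nullity increments [1] count blocks of size ≥ k; block sizes are [1].

Jordan blocks: (3, 2), (3, 1), (3, 1), (3, 1), (4, 1)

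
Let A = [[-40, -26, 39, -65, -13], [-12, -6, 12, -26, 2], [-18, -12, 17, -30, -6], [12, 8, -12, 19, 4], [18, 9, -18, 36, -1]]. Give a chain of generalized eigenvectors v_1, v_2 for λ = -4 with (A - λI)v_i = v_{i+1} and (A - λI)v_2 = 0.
v_1 = [[0, 1, 0, 0, -1]]^T, v_2 = [[-13, -4, -6, 4, 6]]^T

We seek v_1 ∈ ker((A + 4I)^2) \ ker(A + 4I), then set v_{i+1} = (A + 4I) v_i.

One such chain is v_1 = [[0, 1, 0, 0, -1]]^T, v_2 = [[-13, -4, -6, 4, 6]]^T. Check: (A + 4I) v_2 = [[0, 0, 0, 0, 0]]^T = 0.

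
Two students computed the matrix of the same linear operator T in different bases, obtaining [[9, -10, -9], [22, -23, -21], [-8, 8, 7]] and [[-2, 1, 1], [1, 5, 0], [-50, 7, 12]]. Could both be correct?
trace(A) = -7 but trace(B) = 15. The trace is a similarity invariant, so A and B are not similar.

No.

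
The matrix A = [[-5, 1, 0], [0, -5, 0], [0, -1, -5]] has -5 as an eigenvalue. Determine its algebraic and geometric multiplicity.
algebraic multiplicity 3, geometric multiplicity 2

The characteristic polynomial is (x + 5)^3, so the factor x + 5 appears with exponent 3: the algebraic multiplicity is 3.

rank(A + 5I) = 1, so the eigenspace has dimension 3 - 1 = 2: the geometric multiplicity is 2.

Since 2 < 3, A is not diagonalizable.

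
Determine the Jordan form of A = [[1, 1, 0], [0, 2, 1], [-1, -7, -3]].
J = [[0, 1, 0], [0, 0, 1], [0, 0, 0]]

The characteristic polynomial is det(xI - A) = x^3, so the eigenvalues are 0 (algebraic multiplicity 3).

For λ = 0: rank(A) = 2, rank(A^2) = 1, rank(A^3) = 0. The eigenspace has dimension 3 - 2 = 1, so there is 1 Jordan block; the rank sequence gives block sizes [3].

Assembling the blocks gives the Jordan form J above.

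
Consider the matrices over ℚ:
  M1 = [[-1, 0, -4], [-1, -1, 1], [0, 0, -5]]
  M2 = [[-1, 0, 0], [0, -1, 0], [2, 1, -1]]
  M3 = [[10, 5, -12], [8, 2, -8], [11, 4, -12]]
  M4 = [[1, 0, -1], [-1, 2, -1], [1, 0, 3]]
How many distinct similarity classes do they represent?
Characteristic polynomials: χ_{M1} = (x + 1)^2(x + 5), χ_{M2} = (x + 1)^3, χ_{M3} = x^3, χ_{M4} = (x - 2)^3.

{M1}: invariant factors (x + 1)^2(x + 5).

{M2}: invariant factors x + 1, (x + 1)^2.

{M3}: invariant factors x^3.

{M4}: invariant factors x - 2, (x - 2)^2.

Matrices are similar if and only if their invariant-factor lists agree; the partition into similarity classes is {M1}, {M2}, {M3}, {M4}.

4 classes: {M1}, {M2}, {M3}, {M4}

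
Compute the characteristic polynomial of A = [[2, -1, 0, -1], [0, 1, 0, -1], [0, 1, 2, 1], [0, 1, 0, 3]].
xI - A = [[x - 2, 1, 0, 1], [0, x - 1, 0, 1], [0, -1, x - 2, -1], [0, -1, 0, x - 3]].

Expanding det(xI - A) along the first row:
det(xI - A) = + (x - 2)·det([[x - 1, 0, 1], [-1, x - 2, -1], [-1, 0, x - 3]]) - (1)·det([[0, 0, 1], [0, x - 2, -1], [0, 0, x - 3]]) + (0)·det([[0, x - 1, 1], [0, -1, -1], [0, -1, x - 3]]) - (1)·det([[0, x - 1, 0], [0, -1, x - 2], [0, -1, 0]]).

Evaluating gives χ_A(x) = x^4 - 8x^3 + 24x^2 - 32x + 16 = (x - 2)^4.

χ_A(x) = (x - 2)^4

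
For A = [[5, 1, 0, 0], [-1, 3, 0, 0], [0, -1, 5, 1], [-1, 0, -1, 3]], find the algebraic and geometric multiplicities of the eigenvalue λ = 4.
The characteristic polynomial is (x - 4)^4, so the factor x - 4 appears with exponent 4: the algebraic multiplicity is 4.

rank(A - 4I) = 2, so the eigenspace has dimension 4 - 2 = 2: the geometric multiplicity is 2.

Since 2 < 4, A is not diagonalizable.

algebraic multiplicity 4, geometric multiplicity 2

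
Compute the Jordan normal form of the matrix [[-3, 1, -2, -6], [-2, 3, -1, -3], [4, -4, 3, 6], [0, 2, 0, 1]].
The characteristic polynomial is det(xI - A) = (x - 1)^4, so the eigenvalues are 1 (algebraic multiplicity 4).

For λ = 1: rank(A - I) = 2, rank((A - I)^2) = 1, rank((A - I)^3) = 0. The eigenspace has dimension 4 - 2 = 2, so there are 2 Jordan blocks; the rank sequence gives block sizes [3, 1].

Assembling the blocks gives the Jordan form J above.

J = [[1, 1, 0, 0], [0, 1, 1, 0], [0, 0, 1, 0], [0, 0, 0, 1]]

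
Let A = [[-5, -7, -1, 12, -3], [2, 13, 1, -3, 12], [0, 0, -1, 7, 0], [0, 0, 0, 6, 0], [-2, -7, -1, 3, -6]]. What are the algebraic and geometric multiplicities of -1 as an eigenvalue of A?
The characteristic polynomial is (x - 6)^2(x + 1)^2(x + 3), so the factor x + 1 appears with exponent 2: the algebraic multiplicity is 2.

rank(A + I) = 4, so the eigenspace has dimension 5 - 4 = 1: the geometric multiplicity is 1.

Since 1 < 2, A is not diagonalizable.

algebraic multiplicity 2, geometric multiplicity 1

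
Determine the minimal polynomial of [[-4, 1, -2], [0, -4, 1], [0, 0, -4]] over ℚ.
The characteristic polynomial factors as (x + 4)^3. The minimal polynomial is ∏(x - λ)^{k_λ} where k_λ is the size of the largest Jordan block at λ.

For λ = -4: rank(A + 4I) = 2, and the largest Jordan block has size 3 (the smallest k with rank((A + 4I)^k) = rank((A + 4I)^(k+1))).

So m_A(x) = (x + 4)^3.

m_A(x) = (x + 4)^3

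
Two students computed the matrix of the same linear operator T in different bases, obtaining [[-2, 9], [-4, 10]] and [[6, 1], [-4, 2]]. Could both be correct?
Yes.

Two matrices over a field are similar if and only if they have the same invariant factors.

Both A and B have characteristic polynomial (x - 4)^2 and minimal polynomial (x - 4)^2. Computing further, both have invariant factors (x - 4)^2. Hence A and B are similar.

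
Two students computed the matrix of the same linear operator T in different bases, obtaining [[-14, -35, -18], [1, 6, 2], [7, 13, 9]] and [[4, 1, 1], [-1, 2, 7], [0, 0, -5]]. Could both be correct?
Yes.

Two matrices over a field are similar if and only if they have the same invariant factors.

Both A and B have characteristic polynomial (x - 3)^2(x + 5) and minimal polynomial (x - 3)^2(x + 5). Computing further, both have invariant factors (x - 3)^2(x + 5). Hence A and B are similar.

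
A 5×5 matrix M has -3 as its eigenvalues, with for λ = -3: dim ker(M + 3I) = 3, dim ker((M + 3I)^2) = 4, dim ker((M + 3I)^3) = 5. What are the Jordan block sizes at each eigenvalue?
Jordan blocks: (-3, 3), (-3, 1), (-3, 1)

λ = -3: successive nullity increments [3, 1, 1] count blocks of size ≥ k; block sizes are [3, 1, 1].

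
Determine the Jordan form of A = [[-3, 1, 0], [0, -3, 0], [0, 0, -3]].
J = [[-3, 1, 0], [0, -3, 0], [0, 0, -3]]

The characteristic polynomial is det(xI - A) = (x + 3)^3, so the eigenvalues are -3 (algebraic multiplicity 3).

For λ = -3: rank(A + 3I) = 1, rank((A + 3I)^2) = 0. The eigenspace has dimension 3 - 1 = 2, so there are 2 Jordan blocks; the rank sequence gives block sizes [2, 1].

Assembling the blocks gives the Jordan form J above.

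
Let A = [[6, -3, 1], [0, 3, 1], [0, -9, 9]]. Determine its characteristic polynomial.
χ_A(x) = (x - 6)^3

xI - A = [[x - 6, 3, -1], [0, x - 3, -1], [0, 9, x - 9]].

Expanding det(xI - A) along the first row:
det(xI - A) = + (x - 6)·det([[x - 3, -1], [9, x - 9]]) - (3)·det([[0, -1], [0, x - 9]]) + (-1)·det([[0, x - 3], [0, 9]]).

Evaluating gives χ_A(x) = x^3 - 18x^2 + 108x - 216 = (x - 6)^3.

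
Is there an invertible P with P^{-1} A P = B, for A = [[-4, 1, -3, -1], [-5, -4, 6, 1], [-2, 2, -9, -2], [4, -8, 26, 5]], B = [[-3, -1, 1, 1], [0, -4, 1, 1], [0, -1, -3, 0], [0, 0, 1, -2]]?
Two matrices over a field are similar if and only if they have the same invariant factors.

Both A and B have characteristic polynomial (x + 3)^4 and minimal polynomial (x + 3)^3. Computing further, both have invariant factors x + 3, (x + 3)^3. Hence A and B are similar.

Yes.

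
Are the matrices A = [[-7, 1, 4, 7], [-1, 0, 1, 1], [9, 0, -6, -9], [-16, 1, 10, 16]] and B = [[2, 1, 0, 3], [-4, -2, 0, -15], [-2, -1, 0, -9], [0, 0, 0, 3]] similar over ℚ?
No.

Both have characteristic polynomial x^3(x - 3), but the minimal polynomial of A is x^3(x - 3) while the minimal polynomial of B is x^2(x - 3). The minimal polynomial is a similarity invariant, so A and B are not similar.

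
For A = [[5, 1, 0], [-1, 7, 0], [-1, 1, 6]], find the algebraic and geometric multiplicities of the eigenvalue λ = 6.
algebraic multiplicity 3, geometric multiplicity 2

The characteristic polynomial is (x - 6)^3, so the factor x - 6 appears with exponent 3: the algebraic multiplicity is 3.

rank(A - 6I) = 1, so the eigenspace has dimension 3 - 1 = 2: the geometric multiplicity is 2.

Since 2 < 3, A is not diagonalizable.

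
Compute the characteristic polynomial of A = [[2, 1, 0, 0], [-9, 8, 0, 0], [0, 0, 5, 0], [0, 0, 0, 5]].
χ_A(x) = (x - 5)^4

xI - A = [[x - 2, -1, 0, 0], [9, x - 8, 0, 0], [0, 0, x - 5, 0], [0, 0, 0, x - 5]].

Expanding det(xI - A) along the first row:
det(xI - A) = + (x - 2)·det([[x - 8, 0, 0], [0, x - 5, 0], [0, 0, x - 5]]) - (-1)·det([[9, 0, 0], [0, x - 5, 0], [0, 0, x - 5]]) + (0)·det([[9, x - 8, 0], [0, 0, 0], [0, 0, x - 5]]) - (0)·det([[9, x - 8, 0], [0, 0, x - 5], [0, 0, 0]]).

Evaluating gives χ_A(x) = x^4 - 20x^3 + 150x^2 - 500x + 625 = (x - 5)^4.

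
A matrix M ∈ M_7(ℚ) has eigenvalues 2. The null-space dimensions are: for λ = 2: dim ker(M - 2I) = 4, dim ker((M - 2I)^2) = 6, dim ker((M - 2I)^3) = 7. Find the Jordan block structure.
Jordan blocks: (2, 3), (2, 2), (2, 1), (2, 1)

λ = 2: successive nullity increments [4, 2, 1] count blocks of size ≥ k; block sizes are [3, 2, 1, 1].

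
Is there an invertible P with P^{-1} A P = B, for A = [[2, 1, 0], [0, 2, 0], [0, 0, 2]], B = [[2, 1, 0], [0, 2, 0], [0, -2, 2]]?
Two matrices over a field are similar if and only if they have the same invariant factors.

Both A and B have characteristic polynomial (x - 2)^3 and minimal polynomial (x - 2)^2. Computing further, both have invariant factors x - 2, (x - 2)^2. Hence A and B are similar.

Yes.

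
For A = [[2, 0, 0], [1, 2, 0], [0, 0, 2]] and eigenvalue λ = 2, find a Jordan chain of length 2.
v_1 = [[1, -2, -1]]^T, v_2 = [[0, 1, 0]]^T

We seek v_1 ∈ ker((A - 2I)^2) \ ker(A - 2I), then set v_{i+1} = (A - 2I) v_i.

One such chain is v_1 = [[1, -2, -1]]^T, v_2 = [[0, 1, 0]]^T. Check: (A - 2I) v_2 = [[0, 0, 0]]^T = 0.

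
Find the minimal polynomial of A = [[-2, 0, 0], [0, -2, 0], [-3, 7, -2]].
m_A(x) = (x + 2)^2

The characteristic polynomial factors as (x + 2)^3. The minimal polynomial is ∏(x - λ)^{k_λ} where k_λ is the size of the largest Jordan block at λ.

For λ = -2: rank(A + 2I) = 1, and the largest Jordan block has size 2 (the smallest k with rank((A + 2I)^k) = rank((A + 2I)^(k+1))).

So m_A(x) = (x + 2)^2.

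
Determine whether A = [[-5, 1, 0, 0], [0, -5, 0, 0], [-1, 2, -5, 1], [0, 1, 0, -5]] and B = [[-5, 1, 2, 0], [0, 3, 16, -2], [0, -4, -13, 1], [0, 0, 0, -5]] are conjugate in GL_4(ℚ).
Yes.

Two matrices over a field are similar if and only if they have the same invariant factors.

Both A and B have characteristic polynomial (x + 5)^4 and minimal polynomial (x + 5)^2. Computing further, both have invariant factors (x + 5)^2, (x + 5)^2. Hence A and B are similar.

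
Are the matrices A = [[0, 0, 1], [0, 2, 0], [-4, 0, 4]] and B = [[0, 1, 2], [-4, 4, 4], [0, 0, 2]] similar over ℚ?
Yes.

Two matrices over a field are similar if and only if they have the same invariant factors.

Both A and B have characteristic polynomial (x - 2)^3 and minimal polynomial (x - 2)^2. Computing further, both have invariant factors x - 2, (x - 2)^2. Hence A and B are similar.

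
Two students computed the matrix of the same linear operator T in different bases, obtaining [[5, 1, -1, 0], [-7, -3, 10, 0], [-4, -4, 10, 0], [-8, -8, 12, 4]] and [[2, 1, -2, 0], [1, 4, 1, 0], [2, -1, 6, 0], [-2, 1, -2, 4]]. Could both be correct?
Two matrices over a field are similar if and only if they have the same invariant factors.

Both A and B have characteristic polynomial (x - 4)^4 and minimal polynomial (x - 4)^3. Computing further, both have invariant factors x - 4, (x - 4)^3. Hence A and B are similar.

Yes.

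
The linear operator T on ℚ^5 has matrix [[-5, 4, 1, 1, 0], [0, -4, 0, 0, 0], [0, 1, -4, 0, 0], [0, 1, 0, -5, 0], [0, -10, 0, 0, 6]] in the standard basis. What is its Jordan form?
The characteristic polynomial is det(xI - A) = (x - 6)(x + 4)^2(x + 5)^2, so the eigenvalues are -5 (algebraic multiplicity 2), -4 (algebraic multiplicity 2), 6 (algebraic multiplicity 1).

For λ = -5: rank(A + 5I) = 4, rank((A + 5I)^2) = 3. The eigenspace has dimension 5 - 4 = 1, so there is 1 Jordan block; the rank sequence gives block sizes [2].

For λ = -4: rank(A + 4I) = 4, rank((A + 4I)^2) = 3. The eigenspace has dimension 5 - 4 = 1, so there is 1 Jordan block; the rank sequence gives block sizes [2].

For λ = 6: algebraic multiplicity 1 gives one 1×1 block.

Assembling the blocks gives the Jordan form J above.

J = [[-5, 1, 0, 0, 0], [0, -5, 0, 0, 0], [0, 0, -4, 1, 0], [0, 0, 0, -4, 0], [0, 0, 0, 0, 6]]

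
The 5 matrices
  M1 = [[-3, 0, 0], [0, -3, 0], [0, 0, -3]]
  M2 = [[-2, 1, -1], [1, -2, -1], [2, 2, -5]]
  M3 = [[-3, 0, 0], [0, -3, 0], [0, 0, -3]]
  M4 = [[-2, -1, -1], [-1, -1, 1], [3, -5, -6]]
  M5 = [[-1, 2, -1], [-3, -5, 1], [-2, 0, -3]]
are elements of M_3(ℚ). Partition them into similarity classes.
Characteristic polynomials: χ_{M1} = (x + 3)^3, χ_{M2} = (x + 3)^3, χ_{M3} = (x + 3)^3, χ_{M4} = (x + 3)^3, χ_{M5} = (x + 3)^3.

{M1, M3}: invariant factors x + 3, x + 3, x + 3.

{M2}: invariant factors x + 3, (x + 3)^2.

{M4, M5}: invariant factors (x + 3)^3.

Matrices are similar if and only if their invariant-factor lists agree; the partition into similarity classes is {M1, M3}, {M2}, {M4, M5}.

3 classes: {M1, M3}, {M2}, {M4, M5}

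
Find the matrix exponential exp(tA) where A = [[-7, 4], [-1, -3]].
A has Jordan form J = [[-5, 1], [0, -5]] with A = PJP^{-1}, so e^{tA} = P e^{tJ} P^{-1}.

For a Jordan block J_k(λ), e^{tJ_k(λ)} = e^{λt} · (I + tN + t^2 N^2/2! + ... + t^{k-1} N^{k-1}/(k-1)!) where N is the nilpotent superdiagonal part.

Assembling the blocks and conjugating back gives the entries of e^{tA} as shown above.

e^{tA} = [[(1 - 2*t)*e^{-5*t}, 4*t*e^{-5*t}], [-t*e^{-5*t}, (2*t + 1)*e^{-5*t}]]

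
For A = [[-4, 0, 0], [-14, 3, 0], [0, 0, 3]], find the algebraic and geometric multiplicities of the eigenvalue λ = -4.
algebraic multiplicity 1, geometric multiplicity 1

The characteristic polynomial is (x - 3)^2(x + 4), so the factor x + 4 appears with exponent 1: the algebraic multiplicity is 1.

rank(A + 4I) = 2, so the eigenspace has dimension 3 - 2 = 1: the geometric multiplicity is 1.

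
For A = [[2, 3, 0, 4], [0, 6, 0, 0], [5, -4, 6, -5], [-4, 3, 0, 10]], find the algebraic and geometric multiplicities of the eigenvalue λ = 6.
The characteristic polynomial is (x - 6)^4, so the factor x - 6 appears with exponent 4: the algebraic multiplicity is 4.

rank(A - 6I) = 2, so the eigenspace has dimension 4 - 2 = 2: the geometric multiplicity is 2.

Since 2 < 4, A is not diagonalizable.

algebraic multiplicity 4, geometric multiplicity 2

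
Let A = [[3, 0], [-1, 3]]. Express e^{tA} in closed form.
A has Jordan form J = [[3, 1], [0, 3]] with A = PJP^{-1}, so e^{tA} = P e^{tJ} P^{-1}.

For a Jordan block J_k(λ), e^{tJ_k(λ)} = e^{λt} · (I + tN + t^2 N^2/2! + ... + t^{k-1} N^{k-1}/(k-1)!) where N is the nilpotent superdiagonal part.

Assembling the blocks and conjugating back gives the entries of e^{tA} as shown above.

e^{tA} = [[e^{3*t}, 0], [-t*e^{3*t}, e^{3*t}]]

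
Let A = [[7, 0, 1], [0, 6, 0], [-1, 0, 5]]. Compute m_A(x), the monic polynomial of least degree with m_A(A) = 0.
m_A(x) = (x - 6)^2

The characteristic polynomial factors as (x - 6)^3. The minimal polynomial is ∏(x - λ)^{k_λ} where k_λ is the size of the largest Jordan block at λ.

For λ = 6: rank(A - 6I) = 1, and the largest Jordan block has size 2 (the smallest k with rank((A - 6I)^k) = rank((A - 6I)^(k+1))).

So m_A(x) = (x - 6)^2.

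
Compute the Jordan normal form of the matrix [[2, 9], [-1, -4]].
The characteristic polynomial is det(xI - A) = (x + 1)^2, so the eigenvalues are -1 (algebraic multiplicity 2).

For λ = -1: rank(A + I) = 1, rank((A + I)^2) = 0. The eigenspace has dimension 2 - 1 = 1, so there is 1 Jordan block; the rank sequence gives block sizes [2].

Assembling the blocks gives the Jordan form J above.

J = [[-1, 1], [0, -1]]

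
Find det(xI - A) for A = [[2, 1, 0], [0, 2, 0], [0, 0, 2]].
χ_A(x) = (x - 2)^3

xI - A = [[x - 2, -1, 0], [0, x - 2, 0], [0, 0, x - 2]].

Expanding det(xI - A) along the first row:
det(xI - A) = + (x - 2)·det([[x - 2, 0], [0, x - 2]]) - (-1)·det([[0, 0], [0, x - 2]]) + (0)·det([[0, x - 2], [0, 0]]).

Evaluating gives χ_A(x) = x^3 - 6x^2 + 12x - 8 = (x - 2)^3.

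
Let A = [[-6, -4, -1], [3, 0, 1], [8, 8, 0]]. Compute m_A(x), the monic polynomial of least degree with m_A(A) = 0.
The characteristic polynomial factors as (x + 2)^3. The minimal polynomial is ∏(x - λ)^{k_λ} where k_λ is the size of the largest Jordan block at λ.

For λ = -2: rank(A + 2I) = 2, and the largest Jordan block has size 3 (the smallest k with rank((A + 2I)^k) = rank((A + 2I)^(k+1))).

So m_A(x) = (x + 2)^3.

m_A(x) = (x + 2)^3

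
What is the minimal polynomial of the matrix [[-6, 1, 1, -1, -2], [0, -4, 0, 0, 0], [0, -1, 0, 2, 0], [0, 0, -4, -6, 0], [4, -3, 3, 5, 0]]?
The characteristic polynomial factors as (x + 2)^2(x + 4)^3. The minimal polynomial is ∏(x - λ)^{k_λ} where k_λ is the size of the largest Jordan block at λ.

For λ = -4: rank(A + 4I) = 4, and the largest Jordan block has size 3 (the smallest k with rank((A + 4I)^k) = rank((A + 4I)^(k+1))).
For λ = -2: rank(A + 2I) = 3, and the largest Jordan block has size 1 (the smallest k with rank((A + 2I)^k) = rank((A + 2I)^(k+1))).

So m_A(x) = (x + 2)(x + 4)^3.

m_A(x) = (x + 2)(x + 4)^3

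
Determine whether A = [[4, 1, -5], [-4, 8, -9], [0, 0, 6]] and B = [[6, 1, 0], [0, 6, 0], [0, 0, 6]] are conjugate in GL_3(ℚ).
Both have characteristic polynomial (x - 6)^3, but the minimal polynomial of A is (x - 6)^3 while the minimal polynomial of B is (x - 6)^2. The minimal polynomial is a similarity invariant, so A and B are not similar.

No.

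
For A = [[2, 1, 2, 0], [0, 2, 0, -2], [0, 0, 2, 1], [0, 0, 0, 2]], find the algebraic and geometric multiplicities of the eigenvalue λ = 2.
The characteristic polynomial is (x - 2)^4, so the factor x - 2 appears with exponent 4: the algebraic multiplicity is 4.

rank(A - 2I) = 2, so the eigenspace has dimension 4 - 2 = 2: the geometric multiplicity is 2.

Since 2 < 4, A is not diagonalizable.

algebraic multiplicity 4, geometric multiplicity 2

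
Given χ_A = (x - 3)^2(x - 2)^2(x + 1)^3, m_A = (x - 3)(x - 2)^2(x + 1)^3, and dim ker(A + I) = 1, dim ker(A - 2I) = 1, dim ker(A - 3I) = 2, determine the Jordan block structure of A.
λ = -1: algebraic multiplicity 3 (exponent in χ_A), largest block size 3 (exponent in m_A), 1 block (geometric multiplicity). This forces block sizes [3].
λ = 2: algebraic multiplicity 2 (exponent in χ_A), largest block size 2 (exponent in m_A), 1 block (geometric multiplicity). This forces block sizes [2].
λ = 3: algebraic multiplicity 2 (exponent in χ_A), largest block size 1 (exponent in m_A), 2 blocks (geometric multiplicity). These force block sizes [1, 1].

Jordan blocks: (-1, 3), (2, 2), (3, 1), (3, 1)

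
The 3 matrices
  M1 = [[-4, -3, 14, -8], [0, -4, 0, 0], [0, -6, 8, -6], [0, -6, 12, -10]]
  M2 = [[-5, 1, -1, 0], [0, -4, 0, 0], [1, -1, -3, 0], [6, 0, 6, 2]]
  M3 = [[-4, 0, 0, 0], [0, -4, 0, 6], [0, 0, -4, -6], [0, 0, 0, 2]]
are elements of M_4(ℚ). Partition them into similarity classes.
Characteristic polynomials: χ_{M1} = (x - 2)(x + 4)^3, χ_{M2} = (x - 2)(x + 4)^3, χ_{M3} = (x - 2)(x + 4)^3.

{M1, M2}: invariant factors x + 4, (x - 2)(x + 4)^2.

{M3}: invariant factors x + 4, x + 4, (x - 2)(x + 4).

Matrices are similar if and only if their invariant-factor lists agree; the partition into similarity classes is {M1, M2}, {M3}.

2 classes: {M1, M2}, {M3}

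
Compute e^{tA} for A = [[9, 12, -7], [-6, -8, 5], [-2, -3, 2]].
e^{tA} = [[(3*t^2 + 8*t + 1)*e^{t}, 3*t*(3*t + 8)*e^{t}/2, t*(-3*t - 14)*e^{t}/2], [2*t*(-t - 3)*e^{t}, (-3*t^2 - 9*t + 1)*e^{t}, t*(t + 5)*e^{t}], [-2*t*e^{t}, -3*t*e^{t}, (t + 1)*e^{t}]]

A has Jordan form J = [[1, 1, 0], [0, 1, 1], [0, 0, 1]] with A = PJP^{-1}, so e^{tA} = P e^{tJ} P^{-1}.

For a Jordan block J_k(λ), e^{tJ_k(λ)} = e^{λt} · (I + tN + t^2 N^2/2! + ... + t^{k-1} N^{k-1}/(k-1)!) where N is the nilpotent superdiagonal part.

Assembling the blocks and conjugating back gives the entries of e^{tA} as shown above.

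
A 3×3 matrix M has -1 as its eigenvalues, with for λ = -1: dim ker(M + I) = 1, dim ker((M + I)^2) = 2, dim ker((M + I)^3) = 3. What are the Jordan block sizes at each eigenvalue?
Jordan blocks: (-1, 3)

λ = -1: successive nullity increments [1, 1, 1] count blocks of size ≥ k; block sizes are [3].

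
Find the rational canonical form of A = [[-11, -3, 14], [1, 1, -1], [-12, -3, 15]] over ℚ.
The invariant factors of A (the non-unit diagonal entries of the Smith normal form of xI - A over ℚ[x]) are (x - 3)(x - 1)^2, each dividing the next. The characteristic polynomial is their product, (x - 3)(x - 1)^2.

The rational canonical form is the block-diagonal matrix of companion matrices C(f_i):
R = [[0, 0, 3], [1, 0, -7], [0, 1, 5]].

R = [[0, 0, 3], [1, 0, -7], [0, 1, 5]]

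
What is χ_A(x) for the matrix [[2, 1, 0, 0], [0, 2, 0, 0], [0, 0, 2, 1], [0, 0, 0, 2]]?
xI - A = [[x - 2, -1, 0, 0], [0, x - 2, 0, 0], [0, 0, x - 2, -1], [0, 0, 0, x - 2]].

Expanding det(xI - A) along the first row:
det(xI - A) = + (x - 2)·det([[x - 2, 0, 0], [0, x - 2, -1], [0, 0, x - 2]]) - (-1)·det([[0, 0, 0], [0, x - 2, -1], [0, 0, x - 2]]) + (0)·det([[0, x - 2, 0], [0, 0, -1], [0, 0, x - 2]]) - (0)·det([[0, x - 2, 0], [0, 0, x - 2], [0, 0, 0]]).

Evaluating gives χ_A(x) = x^4 - 8x^3 + 24x^2 - 32x + 16 = (x - 2)^4.

χ_A(x) = (x - 2)^4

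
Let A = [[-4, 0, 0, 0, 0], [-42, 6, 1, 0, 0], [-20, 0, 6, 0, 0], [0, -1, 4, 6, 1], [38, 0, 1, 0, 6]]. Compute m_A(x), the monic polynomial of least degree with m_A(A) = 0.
The characteristic polynomial factors as (x - 6)^4(x + 4). The minimal polynomial is ∏(x - λ)^{k_λ} where k_λ is the size of the largest Jordan block at λ.

For λ = -4: rank(A + 4I) = 4, and the largest Jordan block has size 1 (the smallest k with rank((A + 4I)^k) = rank((A + 4I)^(k+1))).
For λ = 6: rank(A - 6I) = 3, and the largest Jordan block has size 2 (the smallest k with rank((A - 6I)^k) = rank((A - 6I)^(k+1))).

So m_A(x) = (x - 6)^2(x + 4).

m_A(x) = (x - 6)^2(x + 4)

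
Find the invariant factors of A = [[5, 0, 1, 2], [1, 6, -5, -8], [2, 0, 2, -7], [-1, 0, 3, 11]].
The Jordan structure of A has elementary divisors (x - 6)^3, (x - 6). Arranging the block sizes at each eigenvalue in decreasing order and taking row products gives the invariant factors.

Invariant factors (smallest first, each dividing the next): x - 6, (x - 6)^3.

Check: the last factor (x - 6)^3 is the minimal polynomial, and the product (x - 6)^4 is the characteristic polynomial.

x - 6, (x - 6)^3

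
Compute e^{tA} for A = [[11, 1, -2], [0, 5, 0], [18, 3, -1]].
e^{tA} = [[(6*t + 1)*e^{5*t}, t*e^{5*t}, -2*t*e^{5*t}], [0, e^{5*t}, 0], [18*t*e^{5*t}, 3*t*e^{5*t}, (1 - 6*t)*e^{5*t}]]

A has Jordan form J = [[5, 1, 0], [0, 5, 0], [0, 0, 5]] with A = PJP^{-1}, so e^{tA} = P e^{tJ} P^{-1}.

For a Jordan block J_k(λ), e^{tJ_k(λ)} = e^{λt} · (I + tN + t^2 N^2/2! + ... + t^{k-1} N^{k-1}/(k-1)!) where N is the nilpotent superdiagonal part.

Assembling the blocks and conjugating back gives the entries of e^{tA} as shown above.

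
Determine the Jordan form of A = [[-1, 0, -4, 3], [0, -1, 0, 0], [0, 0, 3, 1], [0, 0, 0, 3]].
The characteristic polynomial is det(xI - A) = (x - 3)^2(x + 1)^2, so the eigenvalues are -1 (algebraic multiplicity 2), 3 (algebraic multiplicity 2).

For λ = -1: rank(A + I) = 2. The eigenspace has dimension 4 - 2 = 2, so there are 2 Jordan blocks; the rank sequence gives block sizes [1, 1].

For λ = 3: rank(A - 3I) = 3, rank((A - 3I)^2) = 2. The eigenspace has dimension 4 - 3 = 1, so there is 1 Jordan block; the rank sequence gives block sizes [2].

Assembling the blocks gives the Jordan form J above.

J = [[-1, 0, 0, 0], [0, -1, 0, 0], [0, 0, 3, 1], [0, 0, 0, 3]]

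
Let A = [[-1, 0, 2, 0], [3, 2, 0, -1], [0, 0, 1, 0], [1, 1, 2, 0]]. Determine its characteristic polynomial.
χ_A(x) = (x - 1)^3(x + 1)

xI - A = [[x + 1, 0, -2, 0], [-3, x - 2, 0, 1], [0, 0, x - 1, 0], [-1, -1, -2, x]].

Expanding det(xI - A) along the first row:
det(xI - A) = + (x + 1)·det([[x - 2, 0, 1], [0, x - 1, 0], [-1, -2, x]]) - (0)·det([[-3, 0, 1], [0, x - 1, 0], [-1, -2, x]]) + (-2)·det([[-3, x - 2, 1], [0, 0, 0], [-1, -1, x]]) - (0)·det([[-3, x - 2, 0], [0, 0, x - 1], [-1, -1, -2]]).

Evaluating gives χ_A(x) = x^4 - 2x^3 + 2x - 1 = (x - 1)^3(x + 1).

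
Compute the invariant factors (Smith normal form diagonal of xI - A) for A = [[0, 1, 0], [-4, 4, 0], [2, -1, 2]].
x - 2, (x - 2)^2

The Jordan structure of A has elementary divisors (x - 2)^2, (x - 2). Arranging the block sizes at each eigenvalue in decreasing order and taking row products gives the invariant factors.

Invariant factors (smallest first, each dividing the next): x - 2, (x - 2)^2.

Check: the last factor (x - 2)^2 is the minimal polynomial, and the product (x - 2)^3 is the characteristic polynomial.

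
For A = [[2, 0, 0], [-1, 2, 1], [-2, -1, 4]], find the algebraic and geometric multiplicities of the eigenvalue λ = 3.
algebraic multiplicity 2, geometric multiplicity 1

The characteristic polynomial is (x - 3)^2(x - 2), so the factor x - 3 appears with exponent 2: the algebraic multiplicity is 2.

rank(A - 3I) = 2, so the eigenspace has dimension 3 - 2 = 1: the geometric multiplicity is 1.

Since 1 < 2, A is not diagonalizable.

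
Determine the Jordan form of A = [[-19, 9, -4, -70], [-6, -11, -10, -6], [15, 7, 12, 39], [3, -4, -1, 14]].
The characteristic polynomial is det(xI - A) = (x + 1)^4, so the eigenvalues are -1 (algebraic multiplicity 4).

For λ = -1: rank(A + I) = 2, rank((A + I)^2) = 0. The eigenspace has dimension 4 - 2 = 2, so there are 2 Jordan blocks; the rank sequence gives block sizes [2, 2].

Assembling the blocks gives the Jordan form J above.

J = [[-1, 1, 0, 0], [0, -1, 0, 0], [0, 0, -1, 1], [0, 0, 0, -1]]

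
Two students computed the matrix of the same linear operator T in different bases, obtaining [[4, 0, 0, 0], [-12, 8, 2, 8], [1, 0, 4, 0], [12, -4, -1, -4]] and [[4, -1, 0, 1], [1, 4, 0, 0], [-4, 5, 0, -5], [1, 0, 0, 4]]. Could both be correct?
Two matrices over a field are similar if and only if they have the same invariant factors.

Both A and B have characteristic polynomial x(x - 4)^3 and minimal polynomial x(x - 4)^3. Computing further, both have invariant factors x(x - 4)^3. Hence A and B are similar.

Yes.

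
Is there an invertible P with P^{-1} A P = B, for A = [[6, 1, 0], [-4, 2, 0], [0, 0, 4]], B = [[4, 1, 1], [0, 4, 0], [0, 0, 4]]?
Yes.

Two matrices over a field are similar if and only if they have the same invariant factors.

Both A and B have characteristic polynomial (x - 4)^3 and minimal polynomial (x - 4)^2. Computing further, both have invariant factors x - 4, (x - 4)^2. Hence A and B are similar.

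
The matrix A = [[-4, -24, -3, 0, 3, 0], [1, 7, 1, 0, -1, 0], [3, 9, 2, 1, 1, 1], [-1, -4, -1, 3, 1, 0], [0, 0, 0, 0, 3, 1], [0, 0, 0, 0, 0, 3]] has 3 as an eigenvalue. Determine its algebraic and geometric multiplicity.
algebraic multiplicity 5, geometric multiplicity 2

The characteristic polynomial is (x - 3)^5(x + 1), so the factor x - 3 appears with exponent 5: the algebraic multiplicity is 5.

rank(A - 3I) = 4, so the eigenspace has dimension 6 - 4 = 2: the geometric multiplicity is 2.

Since 2 < 5, A is not diagonalizable.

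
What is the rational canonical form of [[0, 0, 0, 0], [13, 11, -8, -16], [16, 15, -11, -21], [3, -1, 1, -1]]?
The invariant factors of A (the non-unit diagonal entries of the Smith normal form of xI - A over ℚ[x]) are x^2(x^2 + x + 4), each dividing the next. The characteristic polynomial is their product, x^2(x^2 + x + 4).

The rational canonical form is the block-diagonal matrix of companion matrices C(f_i):
R = [[0, 0, 0, 0], [1, 0, 0, 0], [0, 1, 0, -4], [0, 0, 1, -1]].

Note the characteristic polynomial does not split into linear factors over ℚ, so A has no Jordan form over ℚ; the rational canonical form exists over any field.

R = [[0, 0, 0, 0], [1, 0, 0, 0], [0, 1, 0, -4], [0, 0, 1, -1]]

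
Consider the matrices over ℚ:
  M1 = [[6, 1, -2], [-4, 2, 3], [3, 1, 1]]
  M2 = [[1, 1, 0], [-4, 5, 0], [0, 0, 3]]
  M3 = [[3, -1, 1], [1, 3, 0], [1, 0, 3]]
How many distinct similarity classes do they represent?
Characteristic polynomials: χ_{M1} = (x - 3)^3, χ_{M2} = (x - 3)^3, χ_{M3} = (x - 3)^3.

{M1, M3}: invariant factors (x - 3)^3.

{M2}: invariant factors x - 3, (x - 3)^2.

Matrices are similar if and only if their invariant-factor lists agree; the partition into similarity classes is {M1, M3}, {M2}.

2 classes: {M1, M3}, {M2}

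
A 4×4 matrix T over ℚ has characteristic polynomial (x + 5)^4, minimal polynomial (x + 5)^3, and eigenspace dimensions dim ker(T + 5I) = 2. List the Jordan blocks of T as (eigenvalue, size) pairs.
Jordan blocks: (-5, 3), (-5, 1)

λ = -5: algebraic multiplicity 4 (exponent in χ_T), largest block size 3 (exponent in m_T), 2 blocks (geometric multiplicity). These force block sizes [3, 1].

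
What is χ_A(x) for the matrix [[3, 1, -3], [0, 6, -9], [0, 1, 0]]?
χ_A(x) = (x - 3)^3

xI - A = [[x - 3, -1, 3], [0, x - 6, 9], [0, -1, x]].

Expanding det(xI - A) along the first row:
det(xI - A) = + (x - 3)·det([[x - 6, 9], [-1, x]]) - (-1)·det([[0, 9], [0, x]]) + (3)·det([[0, x - 6], [0, -1]]).

Evaluating gives χ_A(x) = x^3 - 9x^2 + 27x - 27 = (x - 3)^3.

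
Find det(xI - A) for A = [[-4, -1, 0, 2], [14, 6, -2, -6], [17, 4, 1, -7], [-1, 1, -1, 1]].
xI - A = [[x + 4, 1, 0, -2], [-14, x - 6, 2, 6], [-17, -4, x - 1, 7], [1, -1, 1, x - 1]].

Expanding det(xI - A) along the first row:
det(xI - A) = + (x + 4)·det([[x - 6, 2, 6], [-4, x - 1, 7], [-1, 1, x - 1]]) - (1)·det([[-14, 2, 6], [-17, x - 1, 7], [1, 1, x - 1]]) + (0)·det([[-14, x - 6, 6], [-17, -4, 7], [1, -1, x - 1]]) - (-2)·det([[-14, x - 6, 2], [-17, -4, x - 1], [1, -1, 1]]).

Evaluating gives χ_A(x) = x^4 - 4x^3 + 4x^2 = x^2(x - 2)^2.

χ_A(x) = x^2(x - 2)^2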